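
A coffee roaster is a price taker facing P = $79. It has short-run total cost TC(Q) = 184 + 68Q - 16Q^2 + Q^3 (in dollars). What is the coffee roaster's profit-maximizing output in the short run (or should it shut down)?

From TC, MC = TC'(Q) = 68 - 32Q + 3Q^2 and AVC = VC/Q = 68 - 16Q + Q^2.
The AVC parabola has its vertex at Q = 16/2 = 8, where AVC = 68 - 16·8 + 8^2 = $4.
Because $79 ≥ $4, revenue can cover variable cost; the firm operates.
P = MC gives -11 - 32Q + 3Q^2 = 0, with roots -1/3 and 11. Take the larger (rising MC): Q* = 11.
Check: AVC at Q = 11 is $13 ≤ P, so revenue covers variable cost.
Profit = P·Q − TC = 79·11 − 327 = $542.

Produce at Q = 11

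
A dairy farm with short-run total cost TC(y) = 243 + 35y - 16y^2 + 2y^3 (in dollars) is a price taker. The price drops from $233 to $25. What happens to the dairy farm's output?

Output falls from 9 to 5

MC = 35 - 32y + 6y^2; the shutdown threshold is min AVC = $3 (at y = 4).
With P = $233 above the shutdown price, P = MC gives y = 9.
At P = $25 ≥ min AVC, set P = MC: y = 5. The firm stays open but cuts output.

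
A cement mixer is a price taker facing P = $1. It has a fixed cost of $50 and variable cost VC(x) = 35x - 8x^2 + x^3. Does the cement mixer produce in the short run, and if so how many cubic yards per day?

Variable cost is VC = 35x - 8x^2 + x^3, so AVC = VC/x = 35 - 8x + x^2 and MC = dTC/dx = 35 - 16x + 3x^2.
The AVC parabola has its vertex at x = 8/2 = 4, where AVC = 35 - 8·4 + 4^2 = $19.
Since P = $1 < min AVC = $19, price fails to cover variable cost at any output.
Shutting down limits the loss to fixed cost, $50.

Shut down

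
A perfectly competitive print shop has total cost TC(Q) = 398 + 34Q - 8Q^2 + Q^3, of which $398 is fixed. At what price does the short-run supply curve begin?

$18 per unit

The shutdown price is the minimum of AVC. VC = 34Q - 8Q^2 + Q^3, so AVC = 34 - 8Q + Q^2.
At the minimum of AVC, MC = AVC. MC = 34 - 16Q + 3Q^2; setting MC = AVC gives 2Q^2 - 8Q = 0, so Q = 4. min AVC = 18.
So the shutdown price is $18.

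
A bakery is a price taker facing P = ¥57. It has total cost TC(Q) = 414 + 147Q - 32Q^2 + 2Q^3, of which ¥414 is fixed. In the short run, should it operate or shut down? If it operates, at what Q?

Strip out fixed cost: VC = 147Q - 32Q^2 + 2Q^3. Then AVC = 147 - 32Q + 2Q^2 and MC = 147 - 64Q + 6Q^2.
AVC hits its minimum where MC = AVC, at Q = 8, giving min AVC = 147 - 32·8 + 2·8^2 = ¥19.
Because ¥57 ≥ ¥19, revenue can cover variable cost; the firm operates.
Solving P = MC: 90 - 64Q + 6Q^2 = 0 ⇒ Q = 5/3 or 9. On the upward-sloping branch, Q* = 9.
Check: AVC at Q = 9 is ¥21 ≤ P, so revenue covers variable cost.
Profit = P·Q − TC = 57·9 − 603 = -¥90, a loss, but smaller than the ¥414 fixed cost the firm would lose by shutting down.

Produce at Q = 9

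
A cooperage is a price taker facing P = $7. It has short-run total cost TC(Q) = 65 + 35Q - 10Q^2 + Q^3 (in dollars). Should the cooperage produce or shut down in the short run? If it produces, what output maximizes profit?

From TC, MC = TC'(Q) = 35 - 20Q + 3Q^2 and AVC = VC/Q = 35 - 10Q + Q^2.
The AVC parabola has its vertex at Q = 10/2 = 5, where AVC = 35 - 10·5 + 5^2 = $10.
P = $7 lies below min AVC = $10; no output level covers variable cost.
Shutting down limits the loss to fixed cost, $65.

Shut down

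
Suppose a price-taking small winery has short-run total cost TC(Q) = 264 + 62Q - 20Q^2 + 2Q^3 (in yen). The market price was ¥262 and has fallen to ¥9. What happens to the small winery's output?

MC = 62 - 40Q + 6Q^2; the shutdown threshold is min AVC = ¥12 (at Q = 5).
With P = ¥262 above the shutdown price, P = MC gives Q = 10.
At P = ¥9 < min AVC = ¥12, price no longer covers variable cost at any output, so the firm shuts down: Q = 0.

Output falls from 10 to 0 (the firm shuts down)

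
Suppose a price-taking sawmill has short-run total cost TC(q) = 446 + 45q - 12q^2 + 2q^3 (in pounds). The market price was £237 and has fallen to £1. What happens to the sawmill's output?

Output falls from 8 to 0 (the firm shuts down)

MC = 45 - 24q + 6q^2; the shutdown threshold is min AVC = £27 (at q = 3).
With P = £237 above the shutdown price, P = MC gives q = 8.
At P = £1 < min AVC = £27, price no longer covers variable cost at any output, so the firm shuts down: q = 0.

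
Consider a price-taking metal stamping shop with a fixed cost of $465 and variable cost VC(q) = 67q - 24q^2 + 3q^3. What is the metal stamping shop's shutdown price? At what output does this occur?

The firm shuts down when price falls below the minimum of average variable cost. AVC = VC/q = 67 - 24q + 3q^2.
dAVC/dq = -24 + 6q = 0 gives q = 4. min AVC = 67 - 24·4 + 3·4^2 = 19.
For P < $19 the firm produces nothing.

$19 per unit, at q = 4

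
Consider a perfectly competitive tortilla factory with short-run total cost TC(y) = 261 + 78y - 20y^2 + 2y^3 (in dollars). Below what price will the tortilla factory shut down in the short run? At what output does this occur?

$28 per unit, at y = 5

The shutdown price is the minimum of AVC. VC = 78y - 20y^2 + 2y^3, so AVC = 78 - 20y + 2y^2.
At the minimum of AVC, MC = AVC. MC = 78 - 40y + 6y^2; setting MC = AVC gives 4y^2 - 20y = 0, so y = 5. min AVC = 28.
For P < $28 the firm produces nothing.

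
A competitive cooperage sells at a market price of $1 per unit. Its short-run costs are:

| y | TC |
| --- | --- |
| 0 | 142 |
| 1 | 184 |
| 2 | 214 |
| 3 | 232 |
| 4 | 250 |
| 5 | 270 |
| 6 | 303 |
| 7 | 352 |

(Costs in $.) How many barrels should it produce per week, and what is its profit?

y = 0 (shut down); profit = -$142

Profit at each row (π = 1y − TC): y=0: -142; y=1: -183; y=2: -212; y=3: -229; y=4: -246; y=5: -265; y=6: -297; y=7: -345.
Profit is highest at y = 0. Equivalently, the lowest AVC in the table is 128/5 ≈ $25.60 at y = 5, and P = $1 falls below it — price never covers variable cost, so the firm shuts down and loses only its fixed cost.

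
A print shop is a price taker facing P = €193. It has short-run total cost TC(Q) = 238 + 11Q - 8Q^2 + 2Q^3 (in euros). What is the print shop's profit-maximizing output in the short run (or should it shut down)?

Strip out fixed cost: VC = 11Q - 8Q^2 + 2Q^3. Then AVC = 11 - 8Q + 2Q^2 and MC = 11 - 16Q + 6Q^2.
AVC is minimized where dAVC/dQ = -8 + 4Q = 0, at Q = 2; min AVC = 11 - 8·2 + 2·2^2 = €3.
Since P = €193 ≥ min AVC = €3, price covers variable cost and the firm should produce.
P = MC gives -182 - 16Q + 6Q^2 = 0, with roots -13/3 and 7. Take the larger (rising MC): Q* = 7.
Check: AVC at Q = 7 is €53 ≤ P, so revenue covers variable cost.
Profit = P·Q − TC = 193·7 − 609 = €742.

Produce at Q = 7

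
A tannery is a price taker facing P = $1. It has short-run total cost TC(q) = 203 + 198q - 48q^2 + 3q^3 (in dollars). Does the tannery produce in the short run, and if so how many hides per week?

Shut down

From TC, MC = TC'(q) = 198 - 96q + 9q^2 and AVC = VC/q = 198 - 48q + 3q^2.
The AVC parabola has its vertex at q = 48/6 = 8, where AVC = 198 - 48·8 + 3·8^2 = $6.
With P < min AVC ($1 < $6), every unit sold adds to the loss.
The firm minimizes its loss by shutting down and losing only its fixed cost of $203.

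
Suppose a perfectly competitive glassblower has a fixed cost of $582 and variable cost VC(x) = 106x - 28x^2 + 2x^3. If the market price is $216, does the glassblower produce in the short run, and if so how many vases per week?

Produce at x = 11

From TC, MC = TC'(x) = 106 - 56x + 6x^2 and AVC = VC/x = 106 - 28x + 2x^2.
AVC hits its minimum where MC = AVC, at x = 7, giving min AVC = 106 - 28·7 + 2·7^2 = $8.
P = $216 exceeds min AVC = $8, so the firm stays open.
Set P = MC: 216 = 106 - 56x + 6x^2 → -110 - 56x + 6x^2 = 0. The roots are x = -5/3 and x = 11; the profit-maximizing output is on the rising part of MC, so x* = 11.
Check: AVC at x = 11 is $40 ≤ P, so revenue covers variable cost.
Profit = P·x − TC = 216·11 − 1022 = $1354.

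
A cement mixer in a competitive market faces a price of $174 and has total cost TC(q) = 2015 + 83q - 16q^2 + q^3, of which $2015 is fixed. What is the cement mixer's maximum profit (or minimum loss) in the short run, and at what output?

AVC = 83 - 16q + q^2 has its minimum $19 at q = 8; price $174 clears that bar, so the firm operates.
MC = 83 - 32q + 3q^2. Setting P = MC and taking the root on the rising branch gives q* = 13.
TR = 174·13 = 2262. TC = 2015 + 572 = 2587. Profit = 2262 − 2587 = -$325.
Shutting down would mean losing the fixed cost of $2015, so operating at a loss of $325 is better by $1690.

Profit = -$325 at q = 13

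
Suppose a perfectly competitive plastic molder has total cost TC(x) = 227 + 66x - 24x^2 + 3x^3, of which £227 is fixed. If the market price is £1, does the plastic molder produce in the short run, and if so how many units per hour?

Shut down

Strip out fixed cost: VC = 66x - 24x^2 + 3x^3. Then AVC = 66 - 24x + 3x^2 and MC = 66 - 48x + 9x^2.
The AVC parabola has its vertex at x = 24/6 = 4, where AVC = 66 - 24·4 + 3·4^2 = £18.
With P < min AVC (£1 < £18), every unit sold adds to the loss.
Best response: produce nothing and absorb the £227 fixed cost.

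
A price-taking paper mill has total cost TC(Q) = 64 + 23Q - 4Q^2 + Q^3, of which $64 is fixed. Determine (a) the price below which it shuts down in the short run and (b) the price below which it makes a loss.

Shutdown price = $19; break-even price = $39

AVC = 23 - 4Q + Q^2; minimized at Q = 2, giving min AVC = $19. That is the shutdown price.
ATC = 64/Q + 23 - 4Q + Q^2. Setting dATC/dQ = −64/Q^2 − 4 + 2Q = 0 gives Q = 4 (since 2·4^3 − 4·4^2 = 64).
min ATC = 64/4 + 23 − 4·4 + 4^2 = $39. That is the break-even price.
For $19 ≤ P < $39 the firm produces at a loss; below $19 it shuts down.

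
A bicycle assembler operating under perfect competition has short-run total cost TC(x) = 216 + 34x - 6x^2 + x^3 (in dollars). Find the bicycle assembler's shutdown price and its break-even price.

AVC = 34 - 6x + x^2; minimized at x = 3, giving min AVC = $25. That is the shutdown price.
ATC = 216/x + 34 - 6x + x^2. Setting dATC/dx = −216/x^2 − 6 + 2x = 0 gives x = 6 (since 2·6^3 − 6·6^2 = 216).
min ATC = 216/6 + 34 − 6·6 + 6^2 = $70. That is the break-even price.
Between these two prices the firm operates at a loss; above $70 it earns a profit.

Shutdown price = $25; break-even price = $70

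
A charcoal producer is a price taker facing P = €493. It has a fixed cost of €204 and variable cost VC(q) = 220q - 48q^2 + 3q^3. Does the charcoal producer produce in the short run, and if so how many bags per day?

Variable cost is VC = 220q - 48q^2 + 3q^3, so AVC = VC/q = 220 - 48q + 3q^2 and MC = dTC/dq = 220 - 96q + 9q^2.
AVC hits its minimum where MC = AVC, at q = 8, giving min AVC = 220 - 48·8 + 3·8^2 = €28.
P = €493 exceeds min AVC = €28, so the firm stays open.
P = MC gives -273 - 96q + 9q^2 = 0, with roots -7/3 and 13. Take the larger (rising MC): q* = 13.
Check: AVC at q = 13 is €103 ≤ P, so revenue covers variable cost.
Profit = P·q − TC = 493·13 − 1543 = €4866.

Produce at q = 13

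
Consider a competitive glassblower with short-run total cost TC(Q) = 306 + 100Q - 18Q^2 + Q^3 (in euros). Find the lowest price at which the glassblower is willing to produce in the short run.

The firm shuts down when price falls below the minimum of average variable cost. AVC = VC/Q = 100 - 18Q + Q^2.
dAVC/dQ = -18 + 2Q = 0 gives Q = 9. min AVC = 100 - 18·9 + 9^2 = 19.
The firm shuts down for any P below €19.

€19 per unit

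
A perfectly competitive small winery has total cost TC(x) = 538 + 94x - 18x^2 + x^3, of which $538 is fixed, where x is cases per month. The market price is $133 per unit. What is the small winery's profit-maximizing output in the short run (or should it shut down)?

Produce at x = 13

From TC, MC = TC'(x) = 94 - 36x + 3x^2 and AVC = VC/x = 94 - 18x + x^2.
AVC is minimized where dAVC/dx = -18 + 2x = 0, at x = 9; min AVC = 94 - 18·9 + 9^2 = $13.
Since P = $133 ≥ min AVC = $13, price covers variable cost and the firm should produce.
Solving P = MC: -39 - 36x + 3x^2 = 0 ⇒ x = -1 or 13. On the upward-sloping branch, x* = 13.
Check: AVC at x = 13 is $29 ≤ P, so revenue covers variable cost.
Profit = P·x − TC = 133·13 − 915 = $814.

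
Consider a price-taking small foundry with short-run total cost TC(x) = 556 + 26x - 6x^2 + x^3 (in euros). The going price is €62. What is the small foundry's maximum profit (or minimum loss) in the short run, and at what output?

AVC = 26 - 6x + x^2; min AVC = €17 at x = 3. Since P = €62 ≥ min AVC, the firm produces.
MC = 26 - 12x + 3x^2. Setting P = MC and taking the root on the rising branch gives x* = 6.
TR = 62·6 = 372. TC = 556 + 156 = 712. Profit = 372 − 712 = -€340.
Shutting down would mean losing the fixed cost of €556, so operating at a loss of €340 is better by €216.

Profit = -€340 at x = 6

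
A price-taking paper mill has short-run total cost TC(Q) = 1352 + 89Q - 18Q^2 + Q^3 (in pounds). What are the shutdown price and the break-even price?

AVC = 89 - 18Q + Q^2; minimized at Q = 9, giving min AVC = £8. That is the shutdown price.
ATC = 1352/Q + 89 - 18Q + Q^2. Setting dATC/dQ = −1352/Q^2 − 18 + 2Q = 0 gives Q = 13 (since 2·13^3 − 18·13^2 = 1352).
min ATC = 1352/13 + 89 − 18·13 + 13^2 = £128. That is the break-even price.
Between these two prices the firm operates at a loss; above £128 it earns a profit.

Shutdown price = £8; break-even price = £128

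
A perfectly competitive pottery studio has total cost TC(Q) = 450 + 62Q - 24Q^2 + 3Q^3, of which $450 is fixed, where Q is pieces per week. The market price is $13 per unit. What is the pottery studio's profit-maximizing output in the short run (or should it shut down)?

Shut down

From TC, MC = TC'(Q) = 62 - 48Q + 9Q^2 and AVC = VC/Q = 62 - 24Q + 3Q^2.
AVC hits its minimum where MC = AVC, at Q = 4, giving min AVC = 62 - 24·4 + 3·4^2 = $14.
With P < min AVC ($13 < $14), every unit sold adds to the loss.
Shutting down limits the loss to fixed cost, $450.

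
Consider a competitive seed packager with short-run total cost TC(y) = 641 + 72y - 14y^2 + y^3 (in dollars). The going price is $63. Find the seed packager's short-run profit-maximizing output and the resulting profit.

Profit = -$317 at y = 9

AVC = 72 - 14y + y^2; min AVC = $23 at y = 7. Since P = $63 ≥ min AVC, the firm produces.
MC = 72 - 28y + 3y^2. Setting P = MC and taking the root on the rising branch gives y* = 9.
TR = 63·9 = 567. TC = 641 + 243 = 884. Profit = 567 − 884 = -$317.
By producing, the firm covers all variable cost plus $324 of fixed cost; shutting down would lose the full $641.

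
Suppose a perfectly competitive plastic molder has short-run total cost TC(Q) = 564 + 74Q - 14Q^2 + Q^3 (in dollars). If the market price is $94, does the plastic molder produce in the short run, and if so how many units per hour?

Produce at Q = 10

Variable cost is VC = 74Q - 14Q^2 + Q^3, so AVC = VC/Q = 74 - 14Q + Q^2 and MC = dTC/dQ = 74 - 28Q + 3Q^2.
The AVC parabola has its vertex at Q = 14/2 = 7, where AVC = 74 - 14·7 + 7^2 = $25.
P = $94 exceeds min AVC = $25, so the firm stays open.
Set P = MC: 94 = 74 - 28Q + 3Q^2 → -20 - 28Q + 3Q^2 = 0. The roots are Q = -2/3 and Q = 10; the profit-maximizing output is on the rising part of MC, so Q* = 10.
Check: AVC at Q = 10 is $34 ≤ P, so revenue covers variable cost.
Profit = P·Q − TC = 94·10 − 904 = $36.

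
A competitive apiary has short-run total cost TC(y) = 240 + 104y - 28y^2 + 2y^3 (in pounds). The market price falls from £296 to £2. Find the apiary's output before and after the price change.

Output falls from 12 to 0 (the firm shuts down)

AVC = 104 - 28y + 2y^2, minimized at y = 7 where min AVC = £6. MC = 104 - 56y + 6y^2.
With P = £296 above the shutdown price, P = MC gives y = 12.
At P = £2 < min AVC = £6, price no longer covers variable cost at any output, so the firm shuts down: y = 0.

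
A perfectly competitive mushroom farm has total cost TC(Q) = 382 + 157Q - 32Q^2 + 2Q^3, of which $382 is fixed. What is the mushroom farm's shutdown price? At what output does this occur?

$29 per unit, at Q = 8

Short-run supply begins at min AVC. From VC = 157Q - 32Q^2 + 2Q^3, AVC = 157 - 32Q + 2Q^2.
At the minimum of AVC, MC = AVC. MC = 157 - 64Q + 6Q^2; setting MC = AVC gives 4Q^2 - 32Q = 0, so Q = 8. min AVC = 29.
So the shutdown price is $29.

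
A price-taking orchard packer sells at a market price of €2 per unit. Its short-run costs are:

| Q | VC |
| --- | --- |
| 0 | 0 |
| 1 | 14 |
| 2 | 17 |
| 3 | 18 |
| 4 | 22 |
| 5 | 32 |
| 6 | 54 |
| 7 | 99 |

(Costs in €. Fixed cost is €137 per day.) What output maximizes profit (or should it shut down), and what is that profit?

Profit at each row (π = 2Q − TC): Q=0: -137; Q=1: -149; Q=2: -150; Q=3: -149; Q=4: -151; Q=5: -159; Q=6: -179; Q=7: -222.
Profit is highest at Q = 0. Equivalently, the lowest AVC in the table is 22/4 ≈ €5.50 at Q = 4, and P = €2 falls below it — price never covers variable cost, so the firm shuts down and loses only its fixed cost.

Q = 0 (shut down); profit = -€137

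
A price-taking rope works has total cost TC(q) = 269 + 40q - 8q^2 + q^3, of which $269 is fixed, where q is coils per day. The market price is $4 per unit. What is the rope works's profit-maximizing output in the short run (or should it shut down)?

Shut down

Strip out fixed cost: VC = 40q - 8q^2 + q^3. Then AVC = 40 - 8q + q^2 and MC = 40 - 16q + 3q^2.
AVC hits its minimum where MC = AVC, at q = 4, giving min AVC = 40 - 8·4 + 4^2 = $24.
Since P = $4 < min AVC = $24, price fails to cover variable cost at any output.
Shutting down limits the loss to fixed cost, $269.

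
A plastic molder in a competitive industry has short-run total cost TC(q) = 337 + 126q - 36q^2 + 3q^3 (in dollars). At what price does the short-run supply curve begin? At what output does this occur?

The shutdown price is the minimum of AVC. VC = 126q - 36q^2 + 3q^3, so AVC = 126 - 36q + 3q^2.
dAVC/dq = -36 + 6q = 0 gives q = 6. min AVC = 126 - 36·6 + 3·6^2 = 18.
The firm shuts down for any P below $18.

$18 per unit, at q = 6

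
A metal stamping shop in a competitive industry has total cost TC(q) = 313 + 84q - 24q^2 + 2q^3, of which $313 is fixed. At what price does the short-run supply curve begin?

The firm shuts down when price falls below the minimum of average variable cost. AVC = VC/q = 84 - 24q + 2q^2.
dAVC/dq = -24 + 4q = 0 gives q = 6. min AVC = 84 - 24·6 + 2·6^2 = 12.
For P < $12 the firm produces nothing.

$12 per unit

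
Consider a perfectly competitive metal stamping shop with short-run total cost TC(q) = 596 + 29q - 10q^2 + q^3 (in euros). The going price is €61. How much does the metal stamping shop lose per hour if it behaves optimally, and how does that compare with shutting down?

Profit = -€212 at q = 8

AVC = 29 - 10q + q^2; min AVC = €4 at q = 5. Since P = €61 ≥ min AVC, the firm produces.
MC = 29 - 20q + 3q^2. Setting P = MC and taking the root on the rising branch gives q* = 8.
TR = 61·8 = 488. TC = 596 + 104 = 700. Profit = 488 − 700 = -€212.
Shutting down would mean losing the fixed cost of €596, so operating at a loss of €212 is better by €384.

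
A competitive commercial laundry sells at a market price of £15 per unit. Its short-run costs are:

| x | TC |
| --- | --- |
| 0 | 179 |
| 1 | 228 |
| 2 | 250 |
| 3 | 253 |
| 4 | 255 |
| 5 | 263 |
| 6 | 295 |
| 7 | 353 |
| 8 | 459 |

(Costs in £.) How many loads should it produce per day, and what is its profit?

x = 0 (shut down); profit = -£179

Compute π = P·x − TC at each output: x=0: -179; x=1: -213; x=2: -220; x=3: -208; x=4: -195; x=5: -188; x=6: -205; x=7: -248; x=8: -339.
Profit is highest at x = 0. Equivalently, the lowest AVC in the table is 84/5 ≈ £16.80 at x = 5, and P = £15 falls below it — price never covers variable cost, so the firm shuts down and loses only its fixed cost.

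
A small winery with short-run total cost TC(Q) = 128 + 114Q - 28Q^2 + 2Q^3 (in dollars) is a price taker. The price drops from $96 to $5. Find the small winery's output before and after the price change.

MC = 114 - 56Q + 6Q^2; the shutdown threshold is min AVC = $16 (at Q = 7).
At P = $96 ≥ min AVC, set P = MC on the rising branch: Q = 9.
At P = $5 < min AVC = $16, price no longer covers variable cost at any output, so the firm shuts down: Q = 0.

Output falls from 9 to 0 (the firm shuts down)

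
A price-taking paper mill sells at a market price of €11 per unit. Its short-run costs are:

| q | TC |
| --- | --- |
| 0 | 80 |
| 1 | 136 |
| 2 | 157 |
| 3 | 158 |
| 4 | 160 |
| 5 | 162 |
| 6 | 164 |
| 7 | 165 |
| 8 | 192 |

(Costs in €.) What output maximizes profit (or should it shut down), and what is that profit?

Compute π = P·q − TC at each output: q=0: -80; q=1: -125; q=2: -135; q=3: -125; q=4: -116; q=5: -107; q=6: -98; q=7: -88; q=8: -104.
Profit is highest at q = 0. Equivalently, the lowest AVC in the table is 85/7 ≈ €12.14 at q = 7, and P = €11 falls below it — price never covers variable cost, so the firm shuts down and loses only its fixed cost.

q = 0 (shut down); profit = -€80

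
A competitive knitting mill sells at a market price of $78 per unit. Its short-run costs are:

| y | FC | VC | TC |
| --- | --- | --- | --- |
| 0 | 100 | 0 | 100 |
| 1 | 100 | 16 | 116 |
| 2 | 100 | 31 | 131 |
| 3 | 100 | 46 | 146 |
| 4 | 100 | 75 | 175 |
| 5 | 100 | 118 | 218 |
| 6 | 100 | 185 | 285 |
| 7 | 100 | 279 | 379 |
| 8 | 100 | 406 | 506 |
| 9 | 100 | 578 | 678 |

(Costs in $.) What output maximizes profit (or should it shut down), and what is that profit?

Profit at each row (π = 78y − TC): y=0: -100; y=1: -38; y=2: 25; y=3: 88; y=4: 137; y=5: 172; y=6: 183; y=7: 167; y=8: 118; y=9: 24.
Profit is maximized at y = 6. AVC there is 185/6 = $30.83 ≤ P, so producing beats shutting down (which would give -$100).

y = 6; profit = $183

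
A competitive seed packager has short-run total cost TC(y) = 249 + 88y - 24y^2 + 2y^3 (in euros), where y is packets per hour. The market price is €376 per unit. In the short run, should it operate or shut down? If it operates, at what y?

From TC, MC = TC'(y) = 88 - 48y + 6y^2 and AVC = VC/y = 88 - 24y + 2y^2.
The AVC parabola has its vertex at y = 24/4 = 6, where AVC = 88 - 24·6 + 2·6^2 = €16.
Because €376 ≥ €16, revenue can cover variable cost; the firm operates.
Set P = MC: 376 = 88 - 48y + 6y^2 → -288 - 48y + 6y^2 = 0. The roots are y = -4 and y = 12; the profit-maximizing output is on the rising part of MC, so y* = 12.
Check: AVC at y = 12 is €88 ≤ P, so revenue covers variable cost.
Profit = P·y − TC = 376·12 − 1305 = €3207.

Produce at y = 12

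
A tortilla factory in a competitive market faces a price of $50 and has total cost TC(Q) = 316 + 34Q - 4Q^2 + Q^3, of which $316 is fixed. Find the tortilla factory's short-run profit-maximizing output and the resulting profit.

Profit = -$252 at Q = 4

AVC = 34 - 4Q + Q^2 has its minimum $30 at Q = 2; price $50 clears that bar, so the firm operates.
MC = 34 - 8Q + 3Q^2. Setting P = MC and taking the root on the rising branch gives Q* = 4.
TR = 50·4 = 200. TC = 316 + 136 = 452. Profit = 200 − 452 = -$252.
Shutting down would mean losing the fixed cost of $316, so operating at a loss of $252 is better by $64.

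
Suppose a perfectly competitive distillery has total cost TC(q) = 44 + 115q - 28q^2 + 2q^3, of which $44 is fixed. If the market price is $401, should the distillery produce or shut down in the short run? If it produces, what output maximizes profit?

Strip out fixed cost: VC = 115q - 28q^2 + 2q^3. Then AVC = 115 - 28q + 2q^2 and MC = 115 - 56q + 6q^2.
The AVC parabola has its vertex at q = 28/4 = 7, where AVC = 115 - 28·7 + 2·7^2 = $17.
Because $401 ≥ $17, revenue can cover variable cost; the firm operates.
P = MC gives -286 - 56q + 6q^2 = 0, with roots -11/3 and 13. Take the larger (rising MC): q* = 13.
Check: AVC at q = 13 is $89 ≤ P, so revenue covers variable cost.
Profit = P·q − TC = 401·13 − 1201 = $4012.

Produce at q = 13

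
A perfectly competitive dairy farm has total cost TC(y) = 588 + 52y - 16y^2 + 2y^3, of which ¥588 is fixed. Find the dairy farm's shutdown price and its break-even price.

Shutdown price = ¥20; break-even price = ¥122

AVC = 52 - 16y + 2y^2; minimized at y = 4, giving min AVC = ¥20. That is the shutdown price.
ATC = 588/y + 52 - 16y + 2y^2. Setting dATC/dy = −588/y^2 − 16 + 4y = 0 gives y = 7 (since 4·7^3 − 16·7^2 = 588).
min ATC = 588/7 + 52 − 16·7 + 2·7^2 = ¥122. That is the break-even price.
Between these two prices the firm operates at a loss; above ¥122 it earns a profit.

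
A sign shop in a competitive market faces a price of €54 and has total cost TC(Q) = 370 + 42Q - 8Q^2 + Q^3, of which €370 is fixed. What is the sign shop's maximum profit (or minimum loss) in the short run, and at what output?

AVC = 42 - 8Q + Q^2 has its minimum €26 at Q = 4; price €54 clears that bar, so the firm operates.
With MC = 42 - 16Q + 3Q^2, P = MC on the upward-sloping part at Q* = 6.
TR = 54·6 = 324. TC = 370 + 180 = 550. Profit = 324 − 550 = -€226.
That loss of €226 beats the €370 the firm would lose by shutting down; producing recovers €144 of fixed cost.

Profit = -€226 at Q = 6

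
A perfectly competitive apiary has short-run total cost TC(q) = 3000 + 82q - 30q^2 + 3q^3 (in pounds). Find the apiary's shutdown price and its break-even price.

Shutdown price = £7; break-even price = £382

AVC = 82 - 30q + 3q^2; minimized at q = 5, giving min AVC = £7. That is the shutdown price.
ATC = 3000/q + 82 - 30q + 3q^2. Setting dATC/dq = −3000/q^2 − 30 + 6q = 0 gives q = 10 (since 6·10^3 − 30·10^2 = 3000).
min ATC = 3000/10 + 82 − 30·10 + 3·10^2 = £382. That is the break-even price.
For £7 ≤ P < £382 the firm produces at a loss; below £7 it shuts down.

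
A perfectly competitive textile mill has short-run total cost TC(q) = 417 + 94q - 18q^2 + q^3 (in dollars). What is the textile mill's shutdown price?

$13 per unit

Short-run supply begins at min AVC. From VC = 94q - 18q^2 + q^3, AVC = 94 - 18q + q^2.
At the minimum of AVC, MC = AVC. MC = 94 - 36q + 3q^2; setting MC = AVC gives 2q^2 - 18q = 0, so q = 9. min AVC = 13.
So the shutdown price is $13.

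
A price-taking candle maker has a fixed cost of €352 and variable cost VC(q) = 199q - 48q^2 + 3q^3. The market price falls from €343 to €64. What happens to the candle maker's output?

AVC = 199 - 48q + 3q^2, minimized at q = 8 where min AVC = €7. MC = 199 - 96q + 9q^2.
With P = €343 above the shutdown price, P = MC gives q = 12.
At P = €64 ≥ min AVC, set P = MC: q = 9. The firm stays open but cuts output.

Output falls from 12 to 9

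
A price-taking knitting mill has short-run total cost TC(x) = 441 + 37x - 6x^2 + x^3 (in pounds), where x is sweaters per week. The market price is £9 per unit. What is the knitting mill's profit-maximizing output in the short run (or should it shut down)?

Shut down

Strip out fixed cost: VC = 37x - 6x^2 + x^3. Then AVC = 37 - 6x + x^2 and MC = 37 - 12x + 3x^2.
The AVC parabola has its vertex at x = 6/2 = 3, where AVC = 37 - 6·3 + 3^2 = £28.
P = £9 lies below min AVC = £28; no output level covers variable cost.
Shutting down limits the loss to fixed cost, £441.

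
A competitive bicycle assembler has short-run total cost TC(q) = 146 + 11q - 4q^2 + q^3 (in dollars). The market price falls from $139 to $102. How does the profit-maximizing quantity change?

AVC = 11 - 4q + q^2, minimized at q = 2 where min AVC = $7. MC = 11 - 8q + 3q^2.
With P = $139 above the shutdown price, P = MC gives q = 8.
At P = $102 ≥ min AVC, set P = MC: q = 7. The firm stays open but cuts output.

Output falls from 8 to 7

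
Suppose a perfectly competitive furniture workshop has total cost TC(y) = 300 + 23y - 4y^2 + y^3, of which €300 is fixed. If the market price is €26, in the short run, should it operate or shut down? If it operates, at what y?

From TC, MC = TC'(y) = 23 - 8y + 3y^2 and AVC = VC/y = 23 - 4y + y^2.
AVC is minimized where dAVC/dy = -4 + 2y = 0, at y = 2; min AVC = 23 - 4·2 + 2^2 = €19.
P = €26 exceeds min AVC = €19, so the firm stays open.
Set P = MC: 26 = 23 - 8y + 3y^2 → -3 - 8y + 3y^2 = 0. The roots are y = -1/3 and y = 3; the profit-maximizing output is on the rising part of MC, so y* = 3.
Check: AVC at y = 3 is €20 ≤ P, so revenue covers variable cost.
Profit = P·y − TC = 26·3 − 360 = -€282, a loss, but smaller than the €300 fixed cost the firm would lose by shutting down.

Produce at y = 3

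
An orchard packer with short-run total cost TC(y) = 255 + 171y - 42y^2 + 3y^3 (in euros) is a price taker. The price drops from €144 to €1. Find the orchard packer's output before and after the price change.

Output falls from 9 to 0 (the firm shuts down)

MC = 171 - 84y + 9y^2; the shutdown threshold is min AVC = €24 (at y = 7).
At P = €144 ≥ min AVC, set P = MC on the rising branch: y = 9.
At P = €1 < min AVC = €24, price no longer covers variable cost at any output, so the firm shuts down: y = 0.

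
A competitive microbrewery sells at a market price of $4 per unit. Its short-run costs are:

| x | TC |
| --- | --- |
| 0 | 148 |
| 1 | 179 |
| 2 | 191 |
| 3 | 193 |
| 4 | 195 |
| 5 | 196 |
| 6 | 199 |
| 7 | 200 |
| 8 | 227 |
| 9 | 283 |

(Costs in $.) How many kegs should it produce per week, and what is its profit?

Profit at each row (π = 4x − TC): x=0: -148; x=1: -175; x=2: -183; x=3: -181; x=4: -179; x=5: -176; x=6: -175; x=7: -172; x=8: -195; x=9: -247.
Profit is highest at x = 0. Equivalently, the lowest AVC in the table is 52/7 ≈ $7.43 at x = 7, and P = $4 falls below it — price never covers variable cost, so the firm shuts down and loses only its fixed cost.

x = 0 (shut down); profit = -$148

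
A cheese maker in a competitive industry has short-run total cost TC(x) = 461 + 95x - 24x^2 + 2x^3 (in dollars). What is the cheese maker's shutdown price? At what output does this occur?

$23 per unit, at x = 6

The firm shuts down when price falls below the minimum of average variable cost. AVC = VC/x = 95 - 24x + 2x^2.
At the minimum of AVC, MC = AVC. MC = 95 - 48x + 6x^2; setting MC = AVC gives 4x^2 - 24x = 0, so x = 6. min AVC = 23.
The firm shuts down for any P below $23.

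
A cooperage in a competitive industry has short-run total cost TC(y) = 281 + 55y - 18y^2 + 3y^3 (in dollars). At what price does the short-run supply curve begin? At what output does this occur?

The shutdown price is the minimum of AVC. VC = 55y - 18y^2 + 3y^3, so AVC = 55 - 18y + 3y^2.
dAVC/dy = -18 + 6y = 0 gives y = 3. min AVC = 55 - 18·3 + 3·3^2 = 28.
So the shutdown price is $28.

$28 per unit, at y = 3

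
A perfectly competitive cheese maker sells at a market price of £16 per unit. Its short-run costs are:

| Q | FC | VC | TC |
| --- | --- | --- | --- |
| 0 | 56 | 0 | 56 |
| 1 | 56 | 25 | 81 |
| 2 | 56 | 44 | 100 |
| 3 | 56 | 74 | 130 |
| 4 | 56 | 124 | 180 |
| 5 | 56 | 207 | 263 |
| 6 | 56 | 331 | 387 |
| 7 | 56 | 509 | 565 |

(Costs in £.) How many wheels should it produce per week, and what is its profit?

Q = 0 (shut down); profit = -£56

Compute π = P·Q − TC at each output: Q=0: -56; Q=1: -65; Q=2: -68; Q=3: -82; Q=4: -116; Q=5: -183; Q=6: -291; Q=7: -453.
Profit is highest at Q = 0. Equivalently, the lowest AVC in the table is 44/2 ≈ £22 at Q = 2, and P = £16 falls below it — price never covers variable cost, so the firm shuts down and loses only its fixed cost.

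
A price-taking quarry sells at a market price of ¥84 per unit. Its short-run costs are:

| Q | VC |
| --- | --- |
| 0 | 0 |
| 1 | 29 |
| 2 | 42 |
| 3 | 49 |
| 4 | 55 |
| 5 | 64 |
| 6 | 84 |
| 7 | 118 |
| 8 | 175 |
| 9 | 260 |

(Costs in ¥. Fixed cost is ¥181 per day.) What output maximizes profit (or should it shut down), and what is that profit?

Q = 8; profit = ¥316

Profit at each row (π = 84Q − TC): Q=0: -181; Q=1: -126; Q=2: -55; Q=3: 22; Q=4: 100; Q=5: 175; Q=6: 239; Q=7: 289; Q=8: 316; Q=9: 315.
Profit is maximized at Q = 8. AVC there is 175/8 = ¥21.88 ≤ P, so producing beats shutting down (which would give -¥181).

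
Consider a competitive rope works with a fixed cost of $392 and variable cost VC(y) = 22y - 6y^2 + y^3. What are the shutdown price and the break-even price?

Shutdown price = $13; break-even price = $85

AVC = 22 - 6y + y^2; minimized at y = 3, giving min AVC = $13. That is the shutdown price.
ATC = 392/y + 22 - 6y + y^2. Setting dATC/dy = −392/y^2 − 6 + 2y = 0 gives y = 7 (since 2·7^3 − 6·7^2 = 392).
min ATC = 392/7 + 22 − 6·7 + 7^2 = $85. That is the break-even price.
For $13 ≤ P < $85 the firm produces at a loss; below $13 it shuts down.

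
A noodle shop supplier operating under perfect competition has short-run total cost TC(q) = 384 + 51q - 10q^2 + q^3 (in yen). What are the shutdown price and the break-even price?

Shutdown price = min AVC. AVC = 51 - 10q + q^2, with vertex at q = 5 and minimum ¥26.
ATC = 384/q + 51 - 10q + q^2. Setting dATC/dq = −384/q^2 − 10 + 2q = 0 gives q = 8 (since 2·8^3 − 10·8^2 = 384).
min ATC = 384/8 + 51 − 10·8 + 8^2 = ¥83. That is the break-even price.
Between these two prices the firm operates at a loss; above ¥83 it earns a profit.

Shutdown price = ¥26; break-even price = ¥83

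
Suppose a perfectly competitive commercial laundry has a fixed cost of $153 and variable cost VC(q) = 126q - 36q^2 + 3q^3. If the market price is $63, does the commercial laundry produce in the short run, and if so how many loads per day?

Variable cost is VC = 126q - 36q^2 + 3q^3, so AVC = VC/q = 126 - 36q + 3q^2 and MC = dTC/dq = 126 - 72q + 9q^2.
AVC is minimized where dAVC/dq = -36 + 6q = 0, at q = 6; min AVC = 126 - 36·6 + 3·6^2 = $18.
Because $63 ≥ $18, revenue can cover variable cost; the firm operates.
Solving P = MC: 63 - 72q + 9q^2 = 0 ⇒ q = 1 or 7. On the upward-sloping branch, q* = 7.
Check: AVC at q = 7 is $21 ≤ P, so revenue covers variable cost.
Profit = P·q − TC = 63·7 − 300 = $141.

Produce at q = 7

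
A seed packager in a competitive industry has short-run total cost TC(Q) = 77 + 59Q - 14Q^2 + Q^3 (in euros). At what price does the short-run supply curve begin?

The shutdown price is the minimum of AVC. VC = 59Q - 14Q^2 + Q^3, so AVC = 59 - 14Q + Q^2.
dAVC/dQ = -14 + 2Q = 0 gives Q = 7. min AVC = 59 - 14·7 + 7^2 = 10.
The firm shuts down for any P below €10.

€10 per unit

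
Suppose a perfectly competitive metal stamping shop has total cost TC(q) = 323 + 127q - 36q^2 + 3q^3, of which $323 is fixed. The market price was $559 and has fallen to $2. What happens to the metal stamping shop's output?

Output falls from 12 to 0 (the firm shuts down)

MC = 127 - 72q + 9q^2; the shutdown threshold is min AVC = $19 (at q = 6).
At P = $559 ≥ min AVC, set P = MC on the rising branch: q = 12.
At P = $2 < min AVC = $19, price no longer covers variable cost at any output, so the firm shuts down: q = 0.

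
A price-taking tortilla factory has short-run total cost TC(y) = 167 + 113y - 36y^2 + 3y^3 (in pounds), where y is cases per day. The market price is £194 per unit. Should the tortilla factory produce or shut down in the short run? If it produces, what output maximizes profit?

Produce at y = 9

Strip out fixed cost: VC = 113y - 36y^2 + 3y^3. Then AVC = 113 - 36y + 3y^2 and MC = 113 - 72y + 9y^2.
The AVC parabola has its vertex at y = 36/6 = 6, where AVC = 113 - 36·6 + 3·6^2 = £5.
Because £194 ≥ £5, revenue can cover variable cost; the firm operates.
Solving P = MC: -81 - 72y + 9y^2 = 0 ⇒ y = -1 or 9. On the upward-sloping branch, y* = 9.
Check: AVC at y = 9 is £32 ≤ P, so revenue covers variable cost.
Profit = P·y − TC = 194·9 − 455 = £1291.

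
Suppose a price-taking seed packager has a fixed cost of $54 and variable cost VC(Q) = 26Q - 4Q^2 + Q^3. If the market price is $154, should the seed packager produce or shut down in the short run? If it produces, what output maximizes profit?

Produce at Q = 8

Strip out fixed cost: VC = 26Q - 4Q^2 + Q^3. Then AVC = 26 - 4Q + Q^2 and MC = 26 - 8Q + 3Q^2.
AVC hits its minimum where MC = AVC, at Q = 2, giving min AVC = 26 - 4·2 + 2^2 = $22.
Since P = $154 ≥ min AVC = $22, price covers variable cost and the firm should produce.
Solving P = MC: -128 - 8Q + 3Q^2 = 0 ⇒ Q = -16/3 or 8. On the upward-sloping branch, Q* = 8.
Check: AVC at Q = 8 is $58 ≤ P, so revenue covers variable cost.
Profit = P·Q − TC = 154·8 − 518 = $714.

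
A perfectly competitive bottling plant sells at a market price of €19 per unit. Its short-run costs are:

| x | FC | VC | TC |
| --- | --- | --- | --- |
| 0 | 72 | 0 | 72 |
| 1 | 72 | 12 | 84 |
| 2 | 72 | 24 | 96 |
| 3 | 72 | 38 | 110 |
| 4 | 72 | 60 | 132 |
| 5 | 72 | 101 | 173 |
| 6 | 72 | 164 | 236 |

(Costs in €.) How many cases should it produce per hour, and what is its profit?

x = 3; profit = -€53

Profit at each row (π = 19x − TC): x=0: -72; x=1: -65; x=2: -58; x=3: -53; x=4: -56; x=5: -78; x=6: -122.
Profit is maximized at x = 3. AVC there is 38/3 = €12.67 ≤ P, so producing beats shutting down (which would give -€72).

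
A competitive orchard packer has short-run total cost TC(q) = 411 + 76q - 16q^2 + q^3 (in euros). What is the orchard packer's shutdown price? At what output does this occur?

Short-run supply begins at min AVC. From VC = 76q - 16q^2 + q^3, AVC = 76 - 16q + q^2.
dAVC/dq = -16 + 2q = 0 gives q = 8. min AVC = 76 - 16·8 + 8^2 = 12.
For P < €12 the firm produces nothing.

€12 per unit, at q = 8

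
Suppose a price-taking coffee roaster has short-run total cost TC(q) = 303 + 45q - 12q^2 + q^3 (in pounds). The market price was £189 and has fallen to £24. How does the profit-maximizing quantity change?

Output falls from 12 to 7

AVC = 45 - 12q + q^2, minimized at q = 6 where min AVC = £9. MC = 45 - 24q + 3q^2.
At P = £189 ≥ min AVC, set P = MC on the rising branch: q = 12.
At P = £24 ≥ min AVC, set P = MC: q = 7. The firm stays open but cuts output.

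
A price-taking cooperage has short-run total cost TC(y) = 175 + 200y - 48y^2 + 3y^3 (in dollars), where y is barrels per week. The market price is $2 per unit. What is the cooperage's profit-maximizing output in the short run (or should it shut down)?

Variable cost is VC = 200y - 48y^2 + 3y^3, so AVC = VC/y = 200 - 48y + 3y^2 and MC = dTC/dy = 200 - 96y + 9y^2.
AVC hits its minimum where MC = AVC, at y = 8, giving min AVC = 200 - 48·8 + 3·8^2 = $8.
Since P = $2 < min AVC = $8, price fails to cover variable cost at any output.
Best response: produce nothing and absorb the $175 fixed cost.

Shut down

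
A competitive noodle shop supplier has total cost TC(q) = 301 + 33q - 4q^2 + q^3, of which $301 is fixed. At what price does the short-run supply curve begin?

Short-run supply begins at min AVC. From VC = 33q - 4q^2 + q^3, AVC = 33 - 4q + q^2.
dAVC/dq = -4 + 2q = 0 gives q = 2. min AVC = 33 - 4·2 + 2^2 = 29.
The firm shuts down for any P below $29.

$29 per unit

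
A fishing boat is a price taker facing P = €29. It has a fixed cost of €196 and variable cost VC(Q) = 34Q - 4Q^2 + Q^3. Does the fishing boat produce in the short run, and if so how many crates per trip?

From TC, MC = TC'(Q) = 34 - 8Q + 3Q^2 and AVC = VC/Q = 34 - 4Q + Q^2.
AVC hits its minimum where MC = AVC, at Q = 2, giving min AVC = 34 - 4·2 + 2^2 = €30.
P = €29 lies below min AVC = €30; no output level covers variable cost.
The firm minimizes its loss by shutting down and losing only its fixed cost of €196.

Shut down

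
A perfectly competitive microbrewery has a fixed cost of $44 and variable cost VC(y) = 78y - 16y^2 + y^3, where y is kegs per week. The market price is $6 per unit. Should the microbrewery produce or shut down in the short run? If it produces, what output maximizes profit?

Shut down

Strip out fixed cost: VC = 78y - 16y^2 + y^3. Then AVC = 78 - 16y + y^2 and MC = 78 - 32y + 3y^2.
AVC hits its minimum where MC = AVC, at y = 8, giving min AVC = 78 - 16·8 + 8^2 = $14.
With P < min AVC ($6 < $14), every unit sold adds to the loss.
Best response: produce nothing and absorb the $44 fixed cost.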